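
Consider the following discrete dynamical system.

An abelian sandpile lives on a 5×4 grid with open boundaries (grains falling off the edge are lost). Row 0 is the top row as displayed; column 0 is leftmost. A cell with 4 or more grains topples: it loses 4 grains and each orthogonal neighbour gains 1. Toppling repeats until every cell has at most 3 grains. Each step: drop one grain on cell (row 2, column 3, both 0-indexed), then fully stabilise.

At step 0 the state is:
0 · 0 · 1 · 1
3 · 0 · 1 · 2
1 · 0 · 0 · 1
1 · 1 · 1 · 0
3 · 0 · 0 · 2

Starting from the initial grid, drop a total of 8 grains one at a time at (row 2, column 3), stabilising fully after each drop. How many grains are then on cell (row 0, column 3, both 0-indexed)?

k=0  0 · 0 · 1 · 1
3 · 0 · 1 · 2
1 · 0 · 0 · 1
1 · 1 · 1 · 0
3 · 0 · 0 · 2
k=1  0 · 0 · 1 · 1
3 · 0 · 1 · 2
1 · 0 · 0 · 2
1 · 1 · 1 · 0
3 · 0 · 0 · 2
k=2  0 · 0 · 1 · 1
3 · 0 · 1 · 2
1 · 0 · 0 · 3
1 · 1 · 1 · 0
3 · 0 · 0 · 2
k=3  0 · 0 · 1 · 1
3 · 0 · 1 · 3
1 · 0 · 1 · 0
1 · 1 · 1 · 1
3 · 0 · 0 · 2
k=4  0 · 0 · 1 · 1
3 · 0 · 1 · 3
1 · 0 · 1 · 1
1 · 1 · 1 · 1
3 · 0 · 0 · 2
k=5  0 · 0 · 1 · 1
3 · 0 · 1 · 3
1 · 0 · 1 · 2
1 · 1 · 1 · 1
3 · 0 · 0 · 2
k=6  0 · 0 · 1 · 1
3 · 0 · 1 · 3
1 · 0 · 1 · 3
1 · 1 · 1 · 1
3 · 0 · 0 · 2
k=7  0 · 0 · 1 · 2
3 · 0 · 2 · 0
1 · 0 · 2 · 1
1 · 1 · 1 · 2
3 · 0 · 0 · 2
k=8  0 · 0 · 1 · 2
3 · 0 · 2 · 0
1 · 0 · 2 · 2
1 · 1 · 1 · 2
3 · 0 · 0 · 2

2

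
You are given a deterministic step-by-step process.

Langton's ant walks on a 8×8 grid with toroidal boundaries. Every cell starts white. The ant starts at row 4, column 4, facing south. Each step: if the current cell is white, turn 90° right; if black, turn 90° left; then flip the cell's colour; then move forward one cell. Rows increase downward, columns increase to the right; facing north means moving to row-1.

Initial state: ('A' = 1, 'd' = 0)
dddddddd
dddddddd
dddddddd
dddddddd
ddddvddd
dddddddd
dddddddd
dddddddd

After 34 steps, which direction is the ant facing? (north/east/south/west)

north

step 0: dddddddd
dddddddd
dddddddd
dddddddd
ddddvddd
dddddddd
dddddddd
dddddddd
step 1: dddddddd
dddddddd
dddddddd
dddddddd
ddd<Addd
dddddddd
dddddddd
dddddddd
step 2: dddddddd
dddddddd
dddddddd
ddd^dddd
dddAAddd
dddddddd
dddddddd
dddddddd
step 3: dddddddd
dddddddd
dddddddd
dddA>ddd
dddAAddd
dddddddd
dddddddd
dddddddd
step 4: dddddddd
dddddddd
dddddddd
dddAAddd
dddAvddd
dddddddd
dddddddd
dddddddd
step 5: dddddddd
dddddddd
dddddddd
dddAAddd
dddAd>dd
dddddddd
dddddddd
dddddddd
step 6: dddddddd
dddddddd
dddddddd
dddAAddd
dddAdAdd
dddddvdd
dddddddd
dddddddd
step 7: dddddddd
dddddddd
dddddddd
dddAAddd
dddAdAdd
dddd<Add
dddddddd
dddddddd
step 8: dddddddd
dddddddd
dddddddd
dddAAddd
dddA^Add
ddddAAdd
dddddddd
dddddddd
step 9: dddddddd
dddddddd
dddddddd
dddAAddd
dddAA>dd
ddddAAdd
dddddddd
dddddddd
step 10: dddddddd
dddddddd
dddddddd
dddAA^dd
dddAAddd
ddddAAdd
dddddddd
dddddddd
step 11: dddddddd
dddddddd
dddddddd
dddAAA>d
dddAAddd
ddddAAdd
dddddddd
dddddddd
step 12: dddddddd
dddddddd
dddddddd
dddAAAAd
dddAAdvd
ddddAAdd
dddddddd
dddddddd
step 13: dddddddd
dddddddd
dddddddd
dddAAAAd
dddAA<Ad
ddddAAdd
dddddddd
dddddddd
step 14: dddddddd
dddddddd
dddddddd
dddAA^Ad
dddAAAAd
ddddAAdd
dddddddd
dddddddd
step 15: dddddddd
dddddddd
dddddddd
dddA<dAd
dddAAAAd
ddddAAdd
dddddddd
dddddddd
step 16: dddddddd
dddddddd
dddddddd
dddAddAd
dddAvAAd
ddddAAdd
dddddddd
dddddddd
step 17: dddddddd
dddddddd
dddddddd
dddAddAd
dddAd>Ad
ddddAAdd
dddddddd
dddddddd
step 18: dddddddd
dddddddd
dddddddd
dddAd^Ad
dddAddAd
ddddAAdd
dddddddd
dddddddd
step 19: dddddddd
dddddddd
dddddddd
dddAdA>d
dddAddAd
ddddAAdd
dddddddd
dddddddd
step 20: dddddddd
dddddddd
dddddd^d
dddAdAdd
dddAddAd
ddddAAdd
dddddddd
dddddddd
step 21: dddddddd
dddddddd
ddddddA>
dddAdAdd
dddAddAd
ddddAAdd
dddddddd
dddddddd
step 22: dddddddd
dddddddd
ddddddAA
dddAdAdv
dddAddAd
ddddAAdd
dddddddd
dddddddd
step 23: dddddddd
dddddddd
ddddddAA
dddAdA<A
dddAddAd
ddddAAdd
dddddddd
dddddddd
step 24: dddddddd
dddddddd
dddddd^A
dddAdAAA
dddAddAd
ddddAAdd
dddddddd
dddddddd
step 25: dddddddd
dddddddd
ddddd<dA
dddAdAAA
dddAddAd
ddddAAdd
dddddddd
dddddddd
step 26: dddddddd
ddddd^dd
dddddAdA
dddAdAAA
dddAddAd
ddddAAdd
dddddddd
dddddddd
step 27: dddddddd
dddddA>d
dddddAdA
dddAdAAA
dddAddAd
ddddAAdd
dddddddd
dddddddd
step 28: dddddddd
dddddAAd
dddddAvA
dddAdAAA
dddAddAd
ddddAAdd
dddddddd
dddddddd
step 29: dddddddd
dddddAAd
ddddd<AA
dddAdAAA
dddAddAd
ddddAAdd
dddddddd
dddddddd
step 30: dddddddd
dddddAAd
ddddddAA
dddAdvAA
dddAddAd
ddddAAdd
dddddddd
dddddddd
step 31: dddddddd
dddddAAd
ddddddAA
dddAdd>A
dddAddAd
ddddAAdd
dddddddd
dddddddd
step 32: dddddddd
dddddAAd
dddddd^A
dddAdddA
dddAddAd
ddddAAdd
dddddddd
dddddddd
step 33: dddddddd
dddddAAd
ddddd<dA
dddAdddA
dddAddAd
ddddAAdd
dddddddd
dddddddd
step 34: dddddddd
ddddd^Ad
dddddAdA
dddAdddA
dddAddAd
ddddAAdd
dddddddd
dddddddd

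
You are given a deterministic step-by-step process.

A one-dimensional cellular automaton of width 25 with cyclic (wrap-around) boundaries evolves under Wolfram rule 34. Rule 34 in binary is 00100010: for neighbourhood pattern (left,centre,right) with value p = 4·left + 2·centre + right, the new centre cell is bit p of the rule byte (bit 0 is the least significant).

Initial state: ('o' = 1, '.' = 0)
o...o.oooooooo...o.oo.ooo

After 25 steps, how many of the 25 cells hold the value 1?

t=0: o...o.oooooooo...o.oo.ooo
t=1: ...o.o..........o.o..o...
t=2: ..o.o..........o.o..o....
t=3: .o.o..........o.o..o.....
t=4: o.o..........o.o..o......
t=5: .o..........o.o..o......o
t=6: o..........o.o..o......o.
t=7: ..........o.o..o......o.o
t=8: .........o.o..o......o.o.
t=9: ........o.o..o......o.o..
t=10: .......o.o..o......o.o...
t=11: ......o.o..o......o.o....
t=12: .....o.o..o......o.o.....
t=13: ....o.o..o......o.o......
t=14: ...o.o..o......o.o.......
t=15: ..o.o..o......o.o........
t=16: .o.o..o......o.o.........
t=17: o.o..o......o.o..........
t=18: .o..o......o.o..........o
t=19: o..o......o.o..........o.
t=20: ..o......o.o..........o.o
t=21: .o......o.o..........o.o.
t=22: o......o.o..........o.o..
t=23: ......o.o..........o.o..o
t=24: .....o.o..........o.o..o.
t=25: ....o.o..........o.o..o..

5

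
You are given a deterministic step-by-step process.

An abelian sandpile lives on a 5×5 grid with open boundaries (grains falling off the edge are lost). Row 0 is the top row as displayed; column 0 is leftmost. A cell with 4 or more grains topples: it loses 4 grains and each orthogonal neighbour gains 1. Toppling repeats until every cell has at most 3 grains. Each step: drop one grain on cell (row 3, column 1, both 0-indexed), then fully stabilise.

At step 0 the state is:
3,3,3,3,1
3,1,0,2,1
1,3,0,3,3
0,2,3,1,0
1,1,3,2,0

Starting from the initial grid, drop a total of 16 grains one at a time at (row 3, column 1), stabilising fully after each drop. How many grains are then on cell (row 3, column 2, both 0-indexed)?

3

gen 0: 3,3,3,3,1
3,1,0,2,1
1,3,0,3,3
0,2,3,1,0
1,1,3,2,0
gen 1: 3,3,3,3,1
3,1,0,2,1
1,3,0,3,3
0,3,3,1,0
1,1,3,2,0
gen 2: 3,3,3,3,1
3,2,0,2,1
2,0,2,3,3
1,2,1,2,0
1,3,0,3,0
gen 3: 3,3,3,3,1
3,2,0,2,1
2,0,2,3,3
1,3,1,2,0
1,3,0,3,0
gen 4: 3,3,3,3,1
3,2,0,2,1
2,1,2,3,3
2,1,2,2,0
2,0,1,3,0
gen 5: 3,3,3,3,1
3,2,0,2,1
2,1,2,3,3
2,2,2,2,0
2,0,1,3,0
gen 6: 3,3,3,3,1
3,2,0,2,1
2,1,2,3,3
2,3,2,2,0
2,0,1,3,0
gen 7: 3,3,3,3,1
3,2,0,2,1
2,2,2,3,3
3,0,3,2,0
2,1,1,3,0
gen 8: 3,3,3,3,1
3,2,0,2,1
2,2,2,3,3
3,1,3,2,0
2,1,1,3,0
gen 9: 3,3,3,3,1
3,2,0,2,1
2,2,2,3,3
3,2,3,2,0
2,1,1,3,0
gen 10: 3,3,3,3,1
3,2,0,2,1
2,2,2,3,3
3,3,3,2,0
2,1,1,3,0
gen 11: 3,3,3,3,1
3,2,0,2,1
3,3,3,3,3
0,2,0,3,0
3,2,2,3,0
gen 12: 3,3,3,3,1
3,2,0,2,1
3,3,3,3,3
0,3,0,3,0
3,2,2,3,0
gen 13: 1,2,2,1,2
2,2,0,1,3
1,3,2,3,0
2,1,3,1,2
3,3,3,0,1
gen 14: 1,2,2,1,2
2,2,0,1,3
1,3,2,3,0
2,2,3,1,2
3,3,3,0,1
gen 15: 1,2,2,1,2
2,2,0,1,3
1,3,2,3,0
2,3,3,1,2
3,3,3,0,1
gen 16: 1,2,2,1,2
2,3,1,2,3
3,2,1,0,1
1,0,3,3,2
1,3,1,1,1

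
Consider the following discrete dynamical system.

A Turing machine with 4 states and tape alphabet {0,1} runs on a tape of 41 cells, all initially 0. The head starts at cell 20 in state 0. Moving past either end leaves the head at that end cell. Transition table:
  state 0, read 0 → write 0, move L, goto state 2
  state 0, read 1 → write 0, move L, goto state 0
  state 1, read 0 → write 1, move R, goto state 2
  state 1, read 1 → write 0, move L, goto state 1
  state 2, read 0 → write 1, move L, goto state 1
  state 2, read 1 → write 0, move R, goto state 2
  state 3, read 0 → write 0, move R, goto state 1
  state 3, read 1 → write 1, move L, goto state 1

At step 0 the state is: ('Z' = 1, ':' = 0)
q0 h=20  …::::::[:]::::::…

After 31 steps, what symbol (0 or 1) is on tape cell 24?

0) q0 h=20  …::::::[:]::::::…
1) q2 h=19  …::::::[:]::::::…
2) q1 h=18  …::::::[:]Z:::::…
3) q2 h=19  …:::::Z[Z]::::::…
4) q2 h=20  …::::Z:[:]::::::…
5) q1 h=19  …:::::Z[:]Z:::::…
6) q2 h=20  …::::ZZ[Z]::::::…
7) q2 h=21  …:::ZZ:[:]::::::…
8) q1 h=20  …::::ZZ[:]Z:::::…
9) q2 h=21  …:::ZZZ[Z]::::::…
10) q2 h=22  …::ZZZ:[:]::::::…
11) q1 h=21  …:::ZZZ[:]Z:::::…
12) q2 h=22  …::ZZZZ[Z]::::::…
13) q2 h=23  …:ZZZZ:[:]::::::…
14) q1 h=22  …::ZZZZ[:]Z:::::…
15) q2 h=23  …:ZZZZZ[Z]::::::…
16) q2 h=24  …ZZZZZ:[:]::::::…
17) q1 h=23  …:ZZZZZ[:]Z:::::…
18) q2 h=24  …ZZZZZZ[Z]::::::…
19) q2 h=25  …ZZZZZ:[:]::::::…
20) q1 h=24  …ZZZZZZ[:]Z:::::…
21) q2 h=25  …ZZZZZZ[Z]::::::…
22) q2 h=26  …ZZZZZ:[:]::::::…
23) q1 h=25  …ZZZZZZ[:]Z:::::…
24) q2 h=26  …ZZZZZZ[Z]::::::…
25) q2 h=27  …ZZZZZ:[:]::::::…
26) q1 h=26  …ZZZZZZ[:]Z:::::…
27) q2 h=27  …ZZZZZZ[Z]::::::…
28) q2 h=28  …ZZZZZ:[:]::::::…
29) q1 h=27  …ZZZZZZ[:]Z:::::…
30) q2 h=28  …ZZZZZZ[Z]::::::…
31) q2 h=29  …ZZZZZ:[:]::::::…

1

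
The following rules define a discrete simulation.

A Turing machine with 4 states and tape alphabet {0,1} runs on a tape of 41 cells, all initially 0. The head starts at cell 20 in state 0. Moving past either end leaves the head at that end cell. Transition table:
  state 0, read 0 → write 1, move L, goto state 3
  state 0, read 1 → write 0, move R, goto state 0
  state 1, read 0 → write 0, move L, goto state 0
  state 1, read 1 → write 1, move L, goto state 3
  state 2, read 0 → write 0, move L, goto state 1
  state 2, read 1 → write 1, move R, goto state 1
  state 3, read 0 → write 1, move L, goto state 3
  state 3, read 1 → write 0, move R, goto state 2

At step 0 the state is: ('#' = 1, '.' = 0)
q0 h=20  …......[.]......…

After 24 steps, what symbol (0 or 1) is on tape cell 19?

k=0  q0 h=20  …......[.]......…
k=1  q3 h=19  …......[.]#.....…
k=2  q3 h=18  …......[.]##....…
k=3  q3 h=17  …......[.]###...…
k=4  q3 h=16  …......[.]####..…
k=5  q3 h=15  …......[.]#####.…
k=6  q3 h=14  …......[.]######…
k=7  q3 h=13  …......[.]######…
k=8  q3 h=12  …......[.]######…
k=9  q3 h=11  …......[.]######…
k=10  q3 h=10  …......[.]######…
k=11  q3 h= 9  …......[.]######…
k=12  q3 h= 8  …......[.]######…
k=13  q3 h= 7  …......[.]######…
k=14  q3 h= 6  |......[.]######…
k=15  q3 h= 5  |.....[.]######…
k=16  q3 h= 4  |....[.]######…
k=17  q3 h= 3  |...[.]######…
k=18  q3 h= 2  |..[.]######…
k=19  q3 h= 1  |.[.]######…
k=20  q3 h= 0  |[.]######…
k=21  q3 h= 0  |[#]######…
k=22  q2 h= 1  |.[#]######…
k=23  q1 h= 2  |.#[#]######…
k=24  q3 h= 1  |.[#]######…

1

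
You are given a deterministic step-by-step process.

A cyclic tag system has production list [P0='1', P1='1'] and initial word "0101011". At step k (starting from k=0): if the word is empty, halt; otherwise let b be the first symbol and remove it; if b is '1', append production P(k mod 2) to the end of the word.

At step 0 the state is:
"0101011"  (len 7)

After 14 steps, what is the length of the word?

[0] "0101011"  (len 7)
[1] "101011"  (len 6)
[2] "010111"  (len 6)
[3] "10111"  (len 5)
[4] "01111"  (len 5)
[5] "1111"  (len 4)
[6] "1111"  (len 4)
[7] "1111"  (len 4)
[8] "1111"  (len 4)
[9] "1111"  (len 4)
[10] "1111"  (len 4)
[11] "1111"  (len 4)
[12] "1111"  (len 4)
[13] "1111"  (len 4)
[14] "1111"  (len 4)

4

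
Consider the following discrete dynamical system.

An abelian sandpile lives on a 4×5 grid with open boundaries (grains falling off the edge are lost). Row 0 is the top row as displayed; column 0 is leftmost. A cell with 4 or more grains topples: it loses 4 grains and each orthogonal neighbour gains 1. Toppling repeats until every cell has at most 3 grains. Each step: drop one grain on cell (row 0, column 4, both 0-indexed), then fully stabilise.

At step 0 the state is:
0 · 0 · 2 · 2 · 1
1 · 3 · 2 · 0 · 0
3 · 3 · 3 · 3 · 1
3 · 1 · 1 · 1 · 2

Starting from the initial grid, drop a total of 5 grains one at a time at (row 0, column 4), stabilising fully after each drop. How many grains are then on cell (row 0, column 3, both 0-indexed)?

3

t=0: 0 · 0 · 2 · 2 · 1
1 · 3 · 2 · 0 · 0
3 · 3 · 3 · 3 · 1
3 · 1 · 1 · 1 · 2
t=1: 0 · 0 · 2 · 2 · 2
1 · 3 · 2 · 0 · 0
3 · 3 · 3 · 3 · 1
3 · 1 · 1 · 1 · 2
t=2: 0 · 0 · 2 · 2 · 3
1 · 3 · 2 · 0 · 0
3 · 3 · 3 · 3 · 1
3 · 1 · 1 · 1 · 2
t=3: 0 · 0 · 2 · 3 · 0
1 · 3 · 2 · 0 · 1
3 · 3 · 3 · 3 · 1
3 · 1 · 1 · 1 · 2
t=4: 0 · 0 · 2 · 3 · 1
1 · 3 · 2 · 0 · 1
3 · 3 · 3 · 3 · 1
3 · 1 · 1 · 1 · 2
t=5: 0 · 0 · 2 · 3 · 2
1 · 3 · 2 · 0 · 1
3 · 3 · 3 · 3 · 1
3 · 1 · 1 · 1 · 2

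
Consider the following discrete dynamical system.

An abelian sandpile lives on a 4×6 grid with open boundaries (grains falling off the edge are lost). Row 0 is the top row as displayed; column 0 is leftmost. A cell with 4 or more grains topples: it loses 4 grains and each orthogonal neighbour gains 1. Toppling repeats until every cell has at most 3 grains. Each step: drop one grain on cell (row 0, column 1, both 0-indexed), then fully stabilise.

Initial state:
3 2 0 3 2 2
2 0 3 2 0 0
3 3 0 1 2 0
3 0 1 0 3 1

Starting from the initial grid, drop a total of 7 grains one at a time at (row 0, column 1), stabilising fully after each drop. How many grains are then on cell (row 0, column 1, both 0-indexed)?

t=0: 3 2 0 3 2 2
2 0 3 2 0 0
3 3 0 1 2 0
3 0 1 0 3 1
t=1: 3 3 0 3 2 2
2 0 3 2 0 0
3 3 0 1 2 0
3 0 1 0 3 1
t=2: 0 1 1 3 2 2
3 1 3 2 0 0
3 3 0 1 2 0
3 0 1 0 3 1
t=3: 0 2 1 3 2 2
3 1 3 2 0 0
3 3 0 1 2 0
3 0 1 0 3 1
t=4: 0 3 1 3 2 2
3 1 3 2 0 0
3 3 0 1 2 0
3 0 1 0 3 1
t=5: 1 0 2 3 2 2
3 2 3 2 0 0
3 3 0 1 2 0
3 0 1 0 3 1
t=6: 1 1 2 3 2 2
3 2 3 2 0 0
3 3 0 1 2 0
3 0 1 0 3 1
t=7: 1 2 2 3 2 2
3 2 3 2 0 0
3 3 0 1 2 0
3 0 1 0 3 1

2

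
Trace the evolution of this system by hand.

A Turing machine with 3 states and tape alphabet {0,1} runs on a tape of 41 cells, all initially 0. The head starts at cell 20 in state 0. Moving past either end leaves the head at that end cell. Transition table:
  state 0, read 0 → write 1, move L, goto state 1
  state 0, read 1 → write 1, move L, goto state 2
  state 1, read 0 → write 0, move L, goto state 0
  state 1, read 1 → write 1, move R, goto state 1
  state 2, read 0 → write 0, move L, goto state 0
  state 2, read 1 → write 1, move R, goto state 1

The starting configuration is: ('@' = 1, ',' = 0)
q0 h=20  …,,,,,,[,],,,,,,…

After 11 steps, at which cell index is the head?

9

gen 0: q0 h=20  …,,,,,,[,],,,,,,…
gen 1: q1 h=19  …,,,,,,[,]@,,,,,…
gen 2: q0 h=18  …,,,,,,[,],@,,,,…
gen 3: q1 h=17  …,,,,,,[,]@,@,,,…
gen 4: q0 h=16  …,,,,,,[,],@,@,,…
gen 5: q1 h=15  …,,,,,,[,]@,@,@,…
gen 6: q0 h=14  …,,,,,,[,],@,@,@…
gen 7: q1 h=13  …,,,,,,[,]@,@,@,…
gen 8: q0 h=12  …,,,,,,[,],@,@,@…
gen 9: q1 h=11  …,,,,,,[,]@,@,@,…
gen 10: q0 h=10  …,,,,,,[,],@,@,@…
gen 11: q1 h= 9  …,,,,,,[,]@,@,@,…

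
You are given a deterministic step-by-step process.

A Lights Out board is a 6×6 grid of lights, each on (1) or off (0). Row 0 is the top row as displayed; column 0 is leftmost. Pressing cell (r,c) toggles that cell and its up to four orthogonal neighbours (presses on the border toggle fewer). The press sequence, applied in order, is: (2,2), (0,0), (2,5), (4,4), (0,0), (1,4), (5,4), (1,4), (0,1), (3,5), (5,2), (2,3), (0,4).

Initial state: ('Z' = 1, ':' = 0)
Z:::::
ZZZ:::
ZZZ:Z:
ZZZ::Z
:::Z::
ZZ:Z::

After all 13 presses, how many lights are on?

gen 0: Z:::::
ZZZ:::
ZZZ:Z:
ZZZ::Z
:::Z::
ZZ:Z::
gen 1: Z:::::
ZZ::::
Z::ZZ:
ZZ:::Z
:::Z::
ZZ:Z::
gen 2: :Z::::
:Z::::
Z::ZZ:
ZZ:::Z
:::Z::
ZZ:Z::
gen 3: :Z::::
:Z:::Z
Z::Z:Z
ZZ::::
:::Z::
ZZ:Z::
gen 4: :Z::::
:Z:::Z
Z::Z:Z
ZZ::Z:
::::ZZ
ZZ:ZZ:
gen 5: Z:::::
ZZ:::Z
Z::Z:Z
ZZ::Z:
::::ZZ
ZZ:ZZ:
gen 6: Z:::Z:
ZZ:ZZ:
Z::ZZZ
ZZ::Z:
::::ZZ
ZZ:ZZ:
gen 7: Z:::Z:
ZZ:ZZ:
Z::ZZZ
ZZ::Z:
:::::Z
ZZ:::Z
gen 8: Z:::::
ZZ:::Z
Z::Z:Z
ZZ::Z:
:::::Z
ZZ:::Z
gen 9: :ZZ:::
Z::::Z
Z::Z:Z
ZZ::Z:
:::::Z
ZZ:::Z
gen 10: :ZZ:::
Z::::Z
Z::Z::
ZZ:::Z
::::::
ZZ:::Z
gen 11: :ZZ:::
Z::::Z
Z::Z::
ZZ:::Z
::Z:::
Z:ZZ:Z
gen 12: :ZZ:::
Z::Z:Z
Z:Z:Z:
ZZ:Z:Z
::Z:::
Z:ZZ:Z
gen 13: :ZZZZZ
Z::ZZZ
Z:Z:Z:
ZZ:Z:Z
::Z:::
Z:ZZ:Z

21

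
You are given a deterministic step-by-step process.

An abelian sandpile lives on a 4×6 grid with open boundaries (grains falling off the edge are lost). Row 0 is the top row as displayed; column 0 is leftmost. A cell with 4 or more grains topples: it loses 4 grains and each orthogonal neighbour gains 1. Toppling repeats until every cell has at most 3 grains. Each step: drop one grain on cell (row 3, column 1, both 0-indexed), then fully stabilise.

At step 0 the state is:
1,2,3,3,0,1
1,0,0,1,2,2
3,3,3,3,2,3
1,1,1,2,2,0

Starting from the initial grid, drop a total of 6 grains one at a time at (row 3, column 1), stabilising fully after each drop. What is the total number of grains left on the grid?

39

step 0: 1,2,3,3,0,1
1,0,0,1,2,2
3,3,3,3,2,3
1,1,1,2,2,0
step 1: 1,2,3,3,0,1
1,0,0,1,2,2
3,3,3,3,2,3
1,2,1,2,2,0
step 2: 1,2,3,3,0,1
1,0,0,1,2,2
3,3,3,3,2,3
1,3,1,2,2,0
step 3: 1,2,3,3,0,1
2,1,1,2,2,2
0,2,1,0,3,3
3,1,3,3,2,0
step 4: 1,2,3,3,0,1
2,1,1,2,2,2
0,2,1,0,3,3
3,2,3,3,2,0
step 5: 1,2,3,3,0,1
2,1,1,2,2,2
0,2,1,0,3,3
3,3,3,3,2,0
step 6: 1,2,3,3,0,1
2,1,1,2,2,2
1,3,2,1,3,3
0,2,1,0,3,0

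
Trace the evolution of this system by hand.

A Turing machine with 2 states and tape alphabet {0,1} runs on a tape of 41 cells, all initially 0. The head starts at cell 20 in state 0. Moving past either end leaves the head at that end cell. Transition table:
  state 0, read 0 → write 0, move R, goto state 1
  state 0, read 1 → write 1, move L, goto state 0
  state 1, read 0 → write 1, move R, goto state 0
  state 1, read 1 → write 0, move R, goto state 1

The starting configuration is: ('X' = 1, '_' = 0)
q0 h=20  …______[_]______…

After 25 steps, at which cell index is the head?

39

gen 0: q0 h=20  …______[_]______…
gen 1: q1 h=21  …______[_]______…
gen 2: q0 h=22  …_____X[_]______…
gen 3: q1 h=23  …____X_[_]______…
gen 4: q0 h=24  …___X_X[_]______…
gen 5: q1 h=25  …__X_X_[_]______…
gen 6: q0 h=26  …_X_X_X[_]______…
gen 7: q1 h=27  …X_X_X_[_]______…
gen 8: q0 h=28  …_X_X_X[_]______…
gen 9: q1 h=29  …X_X_X_[_]______…
gen 10: q0 h=30  …_X_X_X[_]______…
gen 11: q1 h=31  …X_X_X_[_]______…
gen 12: q0 h=32  …_X_X_X[_]______…
gen 13: q1 h=33  …X_X_X_[_]______…
gen 14: q0 h=34  …_X_X_X[_]______|
gen 15: q1 h=35  …X_X_X_[_]_____|
gen 16: q0 h=36  …_X_X_X[_]____|
gen 17: q1 h=37  …X_X_X_[_]___|
gen 18: q0 h=38  …_X_X_X[_]__|
gen 19: q1 h=39  …X_X_X_[_]_|
gen 20: q0 h=40  …_X_X_X[_]|
gen 21: q1 h=40  …_X_X_X[_]|
gen 22: q0 h=40  …_X_X_X[X]|
gen 23: q0 h=39  …X_X_X_[X]X|
gen 24: q0 h=38  …_X_X_X[_]XX|
gen 25: q1 h=39  …X_X_X_[X]X|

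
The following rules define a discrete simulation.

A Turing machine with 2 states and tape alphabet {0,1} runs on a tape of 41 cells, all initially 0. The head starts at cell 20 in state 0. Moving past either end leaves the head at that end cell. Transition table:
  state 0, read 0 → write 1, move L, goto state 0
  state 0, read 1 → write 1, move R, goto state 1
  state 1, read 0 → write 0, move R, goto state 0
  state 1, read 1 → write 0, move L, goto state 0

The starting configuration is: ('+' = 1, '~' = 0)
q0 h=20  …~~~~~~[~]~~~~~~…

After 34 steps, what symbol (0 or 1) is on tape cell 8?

1

step 0: q0 h=20  …~~~~~~[~]~~~~~~…
step 1: q0 h=19  …~~~~~~[~]+~~~~~…
step 2: q0 h=18  …~~~~~~[~]++~~~~…
step 3: q0 h=17  …~~~~~~[~]+++~~~…
step 4: q0 h=16  …~~~~~~[~]++++~~…
step 5: q0 h=15  …~~~~~~[~]+++++~…
step 6: q0 h=14  …~~~~~~[~]++++++…
step 7: q0 h=13  …~~~~~~[~]++++++…
step 8: q0 h=12  …~~~~~~[~]++++++…
step 9: q0 h=11  …~~~~~~[~]++++++…
step 10: q0 h=10  …~~~~~~[~]++++++…
step 11: q0 h= 9  …~~~~~~[~]++++++…
step 12: q0 h= 8  …~~~~~~[~]++++++…
step 13: q0 h= 7  …~~~~~~[~]++++++…
step 14: q0 h= 6  |~~~~~~[~]++++++…
step 15: q0 h= 5  |~~~~~[~]++++++…
step 16: q0 h= 4  |~~~~[~]++++++…
step 17: q0 h= 3  |~~~[~]++++++…
step 18: q0 h= 2  |~~[~]++++++…
step 19: q0 h= 1  |~[~]++++++…
step 20: q0 h= 0  |[~]++++++…
step 21: q0 h= 0  |[+]++++++…
step 22: q1 h= 1  |+[+]++++++…
step 23: q0 h= 0  |[+]~+++++…
step 24: q1 h= 1  |+[~]++++++…
step 25: q0 h= 2  |+~[+]++++++…
step 26: q1 h= 3  |+~+[+]++++++…
step 27: q0 h= 2  |+~[+]~+++++…
step 28: q1 h= 3  |+~+[~]++++++…
step 29: q0 h= 4  |+~+~[+]++++++…
step 30: q1 h= 5  |+~+~+[+]++++++…
step 31: q0 h= 4  |+~+~[+]~+++++…
step 32: q1 h= 5  |+~+~+[~]++++++…
step 33: q0 h= 6  |+~+~+~[+]++++++…
step 34: q1 h= 7  …~+~+~+[+]++++++…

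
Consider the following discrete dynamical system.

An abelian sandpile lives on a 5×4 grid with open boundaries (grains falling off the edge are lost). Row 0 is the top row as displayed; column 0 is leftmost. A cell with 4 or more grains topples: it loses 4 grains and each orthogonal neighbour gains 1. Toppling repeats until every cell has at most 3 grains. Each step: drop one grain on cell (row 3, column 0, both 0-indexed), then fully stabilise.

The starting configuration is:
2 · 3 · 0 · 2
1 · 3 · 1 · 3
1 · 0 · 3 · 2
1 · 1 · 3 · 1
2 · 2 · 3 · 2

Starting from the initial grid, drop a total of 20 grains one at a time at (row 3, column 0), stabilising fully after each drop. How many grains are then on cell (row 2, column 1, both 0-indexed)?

2

step 0: 2 · 3 · 0 · 2
1 · 3 · 1 · 3
1 · 0 · 3 · 2
1 · 1 · 3 · 1
2 · 2 · 3 · 2
step 1: 2 · 3 · 0 · 2
1 · 3 · 1 · 3
1 · 0 · 3 · 2
2 · 1 · 3 · 1
2 · 2 · 3 · 2
step 2: 2 · 3 · 0 · 2
1 · 3 · 1 · 3
1 · 0 · 3 · 2
3 · 1 · 3 · 1
2 · 2 · 3 · 2
step 3: 2 · 3 · 0 · 2
1 · 3 · 1 · 3
2 · 0 · 3 · 2
0 · 2 · 3 · 1
3 · 2 · 3 · 2
step 4: 2 · 3 · 0 · 2
1 · 3 · 1 · 3
2 · 0 · 3 · 2
1 · 2 · 3 · 1
3 · 2 · 3 · 2
step 5: 2 · 3 · 0 · 2
1 · 3 · 1 · 3
2 · 0 · 3 · 2
2 · 2 · 3 · 1
3 · 2 · 3 · 2
step 6: 2 · 3 · 0 · 2
1 · 3 · 1 · 3
2 · 0 · 3 · 2
3 · 2 · 3 · 1
3 · 2 · 3 · 2
step 7: 2 · 3 · 0 · 2
1 · 3 · 1 · 3
3 · 0 · 3 · 2
1 · 3 · 3 · 1
0 · 3 · 3 · 2
step 8: 2 · 3 · 0 · 2
1 · 3 · 1 · 3
3 · 0 · 3 · 2
2 · 3 · 3 · 1
0 · 3 · 3 · 2
step 9: 2 · 3 · 0 · 2
1 · 3 · 1 · 3
3 · 0 · 3 · 2
3 · 3 · 3 · 1
0 · 3 · 3 · 2
step 10: 2 · 3 · 0 · 2
2 · 3 · 2 · 3
0 · 3 · 0 · 3
2 · 2 · 2 · 2
2 · 1 · 1 · 3
step 11: 2 · 3 · 0 · 2
2 · 3 · 2 · 3
0 · 3 · 0 · 3
3 · 2 · 2 · 2
2 · 1 · 1 · 3
step 12: 2 · 3 · 0 · 2
2 · 3 · 2 · 3
1 · 3 · 0 · 3
0 · 3 · 2 · 2
3 · 1 · 1 · 3
step 13: 2 · 3 · 0 · 2
2 · 3 · 2 · 3
1 · 3 · 0 · 3
1 · 3 · 2 · 2
3 · 1 · 1 · 3
step 14: 2 · 3 · 0 · 2
2 · 3 · 2 · 3
1 · 3 · 0 · 3
2 · 3 · 2 · 2
3 · 1 · 1 · 3
step 15: 2 · 3 · 0 · 2
2 · 3 · 2 · 3
1 · 3 · 0 · 3
3 · 3 · 2 · 2
3 · 1 · 1 · 3
step 16: 3 · 0 · 1 · 2
3 · 1 · 3 · 3
3 · 1 · 1 · 3
2 · 1 · 3 · 2
0 · 3 · 1 · 3
step 17: 3 · 0 · 1 · 2
3 · 1 · 3 · 3
3 · 1 · 1 · 3
3 · 1 · 3 · 2
0 · 3 · 1 · 3
step 18: 0 · 1 · 1 · 2
1 · 2 · 3 · 3
1 · 2 · 1 · 3
1 · 2 · 3 · 2
1 · 3 · 1 · 3
step 19: 0 · 1 · 1 · 2
1 · 2 · 3 · 3
1 · 2 · 1 · 3
2 · 2 · 3 · 2
1 · 3 · 1 · 3
step 20: 0 · 1 · 1 · 2
1 · 2 · 3 · 3
1 · 2 · 1 · 3
3 · 2 · 3 · 2
1 · 3 · 1 · 3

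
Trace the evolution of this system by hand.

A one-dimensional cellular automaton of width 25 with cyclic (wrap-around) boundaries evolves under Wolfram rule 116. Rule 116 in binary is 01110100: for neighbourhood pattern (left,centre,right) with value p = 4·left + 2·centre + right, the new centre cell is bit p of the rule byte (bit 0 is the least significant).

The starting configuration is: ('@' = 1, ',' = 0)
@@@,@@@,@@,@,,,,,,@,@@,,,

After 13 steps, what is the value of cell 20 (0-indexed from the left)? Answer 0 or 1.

0

gen 0: @@@,@@@,@@,@,,,,,,@,@@,,,
gen 1: ,,@@,,@@,@@@@,,,,,@@,@@,,
gen 2: ,,,@@,,@@,,,@@,,,,,@@,@@,
gen 3: ,,,,@@,,@@,,,@@,,,,,@@,@@
gen 4: @,,,,@@,,@@,,,@@,,,,,@@,@
gen 5: @@,,,,@@,,@@,,,@@,,,,,@@,
gen 6: ,@@,,,,@@,,@@,,,@@,,,,,@@
gen 7: @,@@,,,,@@,,@@,,,@@,,,,,@
gen 8: @@,@@,,,,@@,,@@,,,@@,,,,,
gen 9: ,@@,@@,,,,@@,,@@,,,@@,,,,
gen 10: ,,@@,@@,,,,@@,,@@,,,@@,,,
gen 11: ,,,@@,@@,,,,@@,,@@,,,@@,,
gen 12: ,,,,@@,@@,,,,@@,,@@,,,@@,
gen 13: ,,,,,@@,@@,,,,@@,,@@,,,@@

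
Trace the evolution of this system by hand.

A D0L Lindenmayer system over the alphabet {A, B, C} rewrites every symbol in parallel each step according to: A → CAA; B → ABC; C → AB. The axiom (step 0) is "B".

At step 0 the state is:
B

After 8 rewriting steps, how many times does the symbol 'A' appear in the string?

1930

0) B
1) ABC
2) CAAABCAB
3) ABCAACAACAAABCABCAAABC
4) CAAABCABCAACAAABCAACAAABCAACAACAAABCABCAAABCABCAACAACAAABCAB
5) ABCAACAACAAABCABCAAABCABCAACAAABCAACAACAAABCABCAACAAABCAAC…CAACAACAAABCABCAAABCABCAACAAABCAACAAABCAACAACAAABCABCAAABC  (len 164)
6) CAAABCABCAACAAABCAACAAABCAACAACAAABCABCAAABCABCAACAACAAABC…AABCABCAACAAABCAACAAABCAACAACAAABCABCAAABCABCAACAACAAABCAB  (len 448)
7) ABCAACAACAAABCABCAAABCABCAACAAABCAACAACAAABCABCAACAAABCAAC…CAACAACAAABCABCAAABCABCAACAAABCAACAAABCAACAACAAABCABCAAABC  (len 1224)
8) CAAABCABCAACAAABCAACAAABCAACAACAAABCABCAAABCABCAACAACAAABC…AABCABCAACAAABCAACAAABCAACAACAAABCABCAAABCABCAACAACAAABCAB  (len 3344)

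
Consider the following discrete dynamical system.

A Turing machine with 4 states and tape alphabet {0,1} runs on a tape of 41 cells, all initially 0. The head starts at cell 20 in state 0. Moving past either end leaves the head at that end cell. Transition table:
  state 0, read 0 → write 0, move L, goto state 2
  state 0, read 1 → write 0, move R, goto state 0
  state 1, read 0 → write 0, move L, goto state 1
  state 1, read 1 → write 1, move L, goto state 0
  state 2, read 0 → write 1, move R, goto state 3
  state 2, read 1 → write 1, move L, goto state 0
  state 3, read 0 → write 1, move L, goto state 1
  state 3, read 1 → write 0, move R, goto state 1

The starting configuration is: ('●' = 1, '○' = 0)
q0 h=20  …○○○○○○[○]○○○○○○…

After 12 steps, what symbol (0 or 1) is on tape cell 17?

1

0) q0 h=20  …○○○○○○[○]○○○○○○…
1) q2 h=19  …○○○○○○[○]○○○○○○…
2) q3 h=20  …○○○○○●[○]○○○○○○…
3) q1 h=19  …○○○○○○[●]●○○○○○…
4) q0 h=18  …○○○○○○[○]●●○○○○…
5) q2 h=17  …○○○○○○[○]○●●○○○…
6) q3 h=18  …○○○○○●[○]●●○○○○…
7) q1 h=17  …○○○○○○[●]●●●○○○…
8) q0 h=16  …○○○○○○[○]●●●●○○…
9) q2 h=15  …○○○○○○[○]○●●●●○…
10) q3 h=16  …○○○○○●[○]●●●●○○…
11) q1 h=15  …○○○○○○[●]●●●●●○…
12) q0 h=14  …○○○○○○[○]●●●●●●…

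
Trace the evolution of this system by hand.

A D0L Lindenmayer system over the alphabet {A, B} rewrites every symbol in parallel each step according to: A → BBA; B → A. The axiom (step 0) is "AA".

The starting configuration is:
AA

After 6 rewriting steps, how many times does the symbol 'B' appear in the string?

84

[0] AA
[1] BBABBA
[2] AABBAAABBA
[3] BBABBAAABBABBABBAAABBA
[4] AABBAAABBABBABBAAABBAAABBAAABBABBABBAAABBA
[5] BBABBAAABBABBABBAAABBAAABBAAABBABBABBAAABBABBABBAAABBABBABBAAABBAAABBAAABBABBABBAAABBA
[6] AABBAAABBABBABBAAABBAAABBAAABBABBABBAAABBABBABBAAABBABBABB…ABBABBABBAAABBABBABBAAABBABBABBAAABBAAABBAAABBABBABBAAABBA  (len 170)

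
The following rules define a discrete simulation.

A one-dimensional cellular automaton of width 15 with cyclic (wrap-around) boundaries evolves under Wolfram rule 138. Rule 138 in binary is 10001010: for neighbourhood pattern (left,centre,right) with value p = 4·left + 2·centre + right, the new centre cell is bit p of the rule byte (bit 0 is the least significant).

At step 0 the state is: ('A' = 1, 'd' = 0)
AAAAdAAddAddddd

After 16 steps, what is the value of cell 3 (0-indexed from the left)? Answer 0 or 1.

0

step 0: AAAAdAAddAddddd
step 1: AAAddAddAdddddA
step 2: AAddAddAdddddAA
step 3: AddAddAdddddAAA
step 4: ddAddAdddddAAAA
step 5: dAddAdddddAAAAd
step 6: AddAdddddAAAAdd
step 7: ddAdddddAAAAddA
step 8: dAdddddAAAAddAd
step 9: AdddddAAAAddAdd
step 10: dddddAAAAddAddA
step 11: ddddAAAAddAddAd
step 12: dddAAAAddAddAdd
step 13: ddAAAAddAddAddd
step 14: dAAAAddAddAdddd
step 15: AAAAddAddAddddd
step 16: AAAddAddAdddddA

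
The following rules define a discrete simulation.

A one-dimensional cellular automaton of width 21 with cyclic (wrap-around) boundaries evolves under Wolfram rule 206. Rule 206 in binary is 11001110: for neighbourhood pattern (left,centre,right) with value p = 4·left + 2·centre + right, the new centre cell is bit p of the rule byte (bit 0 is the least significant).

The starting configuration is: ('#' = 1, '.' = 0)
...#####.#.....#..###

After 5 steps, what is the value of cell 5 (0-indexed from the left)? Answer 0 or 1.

gen 0: ...#####.#.....#..###
gen 1: ..######.#....##.####
gen 2: .#######.#...###.####
gen 3: .#######.#..####.####
gen 4: .#######.#.#####.####
gen 5: .#######.#.#####.####

1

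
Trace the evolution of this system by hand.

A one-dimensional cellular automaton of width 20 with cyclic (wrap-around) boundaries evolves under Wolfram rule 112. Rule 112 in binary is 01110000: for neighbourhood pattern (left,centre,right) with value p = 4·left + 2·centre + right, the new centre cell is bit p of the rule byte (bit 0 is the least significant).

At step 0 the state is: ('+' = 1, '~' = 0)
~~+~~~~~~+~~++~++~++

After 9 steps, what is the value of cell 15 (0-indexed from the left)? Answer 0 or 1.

t=0: ~~+~~~~~~+~~++~++~++
t=1: +~~+~~~~~~+~~++~++~+
t=2: ++~~+~~~~~~+~~++~++~
t=3: ~++~~+~~~~~~+~~++~++
t=4: +~++~~+~~~~~~+~~++~+
t=5: ++~++~~+~~~~~~+~~++~
t=6: ~++~++~~+~~~~~~+~~++
t=7: +~++~++~~+~~~~~~+~~+
t=8: ++~++~++~~+~~~~~~+~~
t=9: ~++~++~++~~+~~~~~~+~

0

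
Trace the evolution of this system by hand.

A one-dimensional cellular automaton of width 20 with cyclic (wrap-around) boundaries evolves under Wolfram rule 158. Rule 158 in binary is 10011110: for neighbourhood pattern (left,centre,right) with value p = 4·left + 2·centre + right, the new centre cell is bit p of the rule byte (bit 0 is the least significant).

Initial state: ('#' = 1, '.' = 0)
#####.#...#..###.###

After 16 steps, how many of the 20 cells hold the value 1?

[0] #####.#...#..###.###
[1] ####..##.######..###
[2] ###.###..#####.#####
[3] ##..##.######..#####
[4] #.###..#####.#######
[5] ..##.######..#######
[6] ###..#####.########.
[7] ##.######..#######..
[8] #..#####.########.##
[9] .######..#######..##
[10] .#####.########.###.
[11] #####..#######..##.#
[12] ####.########.###..#
[13] ###..#######..##.###
[14] ##.########.###..###
[15] #..#######..##.#####
[16] .########.###..#####

16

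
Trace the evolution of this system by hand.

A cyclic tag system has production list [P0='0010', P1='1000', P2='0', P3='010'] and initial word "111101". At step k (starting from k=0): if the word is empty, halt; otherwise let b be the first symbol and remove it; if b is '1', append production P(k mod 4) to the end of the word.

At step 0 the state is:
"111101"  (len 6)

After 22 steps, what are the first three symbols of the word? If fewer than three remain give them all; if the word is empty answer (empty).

001

0) "111101"  (len 6)
1) "111010010"  (len 9)
2) "110100101000"  (len 12)
3) "101001010000"  (len 12)
4) "01001010000010"  (len 14)
5) "1001010000010"  (len 13)
6) "0010100000101000"  (len 16)
7) "010100000101000"  (len 15)
8) "10100000101000"  (len 14)
9) "01000001010000010"  (len 17)
10) "1000001010000010"  (len 16)
11) "0000010100000100"  (len 16)
12) "000010100000100"  (len 15)
13) "00010100000100"  (len 14)
14) "0010100000100"  (len 13)
15) "010100000100"  (len 12)
16) "10100000100"  (len 11)
17) "01000001000010"  (len 14)
18) "1000001000010"  (len 13)
19) "0000010000100"  (len 13)
20) "000010000100"  (len 12)
21) "00010000100"  (len 11)
22) "0010000100"  (len 10)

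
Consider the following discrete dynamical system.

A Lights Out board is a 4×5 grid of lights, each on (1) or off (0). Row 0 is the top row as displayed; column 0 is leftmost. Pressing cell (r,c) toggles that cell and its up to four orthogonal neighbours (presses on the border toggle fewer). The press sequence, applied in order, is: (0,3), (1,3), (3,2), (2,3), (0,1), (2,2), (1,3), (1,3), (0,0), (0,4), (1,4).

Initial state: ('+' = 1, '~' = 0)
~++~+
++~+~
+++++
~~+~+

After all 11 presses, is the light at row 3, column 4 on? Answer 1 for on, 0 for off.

1

step 0: ~++~+
++~+~
+++++
~~+~+
step 1: ~+~+~
++~~~
+++++
~~+~+
step 2: ~+~~~
+++++
+++~+
~~+~+
step 3: ~+~~~
+++++
++~~+
~+~++
step 4: ~+~~~
+++~+
++++~
~+~~+
step 5: +~+~~
+~+~+
++++~
~+~~+
step 6: +~+~~
+~~~+
+~~~~
~++~+
step 7: +~++~
+~++~
+~~+~
~++~+
step 8: +~+~~
+~~~+
+~~~~
~++~+
step 9: ~++~~
~~~~+
+~~~~
~++~+
step 10: ~++++
~~~~~
+~~~~
~++~+
step 11: ~+++~
~~~++
+~~~+
~++~+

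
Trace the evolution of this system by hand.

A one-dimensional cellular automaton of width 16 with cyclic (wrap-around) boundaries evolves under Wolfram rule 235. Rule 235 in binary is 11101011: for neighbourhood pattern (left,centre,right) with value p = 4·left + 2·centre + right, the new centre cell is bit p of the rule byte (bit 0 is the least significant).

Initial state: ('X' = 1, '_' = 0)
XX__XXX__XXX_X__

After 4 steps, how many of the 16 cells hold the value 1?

16

k=0  XX__XXX__XXX_X__
k=1  XX_XXXX_XXXXX__X
k=2  XXXXXXXXXXXXX_XX
k=3  XXXXXXXXXXXXXXXX
k=4  XXXXXXXXXXXXXXXX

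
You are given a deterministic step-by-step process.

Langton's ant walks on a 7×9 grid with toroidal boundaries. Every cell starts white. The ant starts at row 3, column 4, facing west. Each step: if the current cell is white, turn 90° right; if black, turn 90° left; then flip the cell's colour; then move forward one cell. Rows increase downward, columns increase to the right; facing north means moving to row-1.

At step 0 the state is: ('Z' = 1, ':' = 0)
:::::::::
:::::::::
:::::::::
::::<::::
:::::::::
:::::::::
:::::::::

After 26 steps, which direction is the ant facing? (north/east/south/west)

0) :::::::::
:::::::::
:::::::::
::::<::::
:::::::::
:::::::::
:::::::::
1) :::::::::
:::::::::
::::^::::
::::Z::::
:::::::::
:::::::::
:::::::::
2) :::::::::
:::::::::
::::Z>:::
::::Z::::
:::::::::
:::::::::
:::::::::
3) :::::::::
:::::::::
::::ZZ:::
::::Zv:::
:::::::::
:::::::::
:::::::::
4) :::::::::
:::::::::
::::ZZ:::
::::<Z:::
:::::::::
:::::::::
:::::::::
5) :::::::::
:::::::::
::::ZZ:::
:::::Z:::
::::v::::
:::::::::
:::::::::
6) :::::::::
:::::::::
::::ZZ:::
:::::Z:::
:::<Z::::
:::::::::
:::::::::
7) :::::::::
:::::::::
::::ZZ:::
:::^:Z:::
:::ZZ::::
:::::::::
:::::::::
8) :::::::::
:::::::::
::::ZZ:::
:::Z>Z:::
:::ZZ::::
:::::::::
:::::::::
9) :::::::::
:::::::::
::::ZZ:::
:::ZZZ:::
:::Zv::::
:::::::::
:::::::::
10) :::::::::
:::::::::
::::ZZ:::
:::ZZZ:::
:::Z:>:::
:::::::::
:::::::::
11) :::::::::
:::::::::
::::ZZ:::
:::ZZZ:::
:::Z:Z:::
:::::v:::
:::::::::
12) :::::::::
:::::::::
::::ZZ:::
:::ZZZ:::
:::Z:Z:::
::::<Z:::
:::::::::
13) :::::::::
:::::::::
::::ZZ:::
:::ZZZ:::
:::Z^Z:::
::::ZZ:::
:::::::::
14) :::::::::
:::::::::
::::ZZ:::
:::ZZZ:::
:::ZZ>:::
::::ZZ:::
:::::::::
15) :::::::::
:::::::::
::::ZZ:::
:::ZZ^:::
:::ZZ::::
::::ZZ:::
:::::::::
16) :::::::::
:::::::::
::::ZZ:::
:::Z<::::
:::ZZ::::
::::ZZ:::
:::::::::
17) :::::::::
:::::::::
::::ZZ:::
:::Z:::::
:::Zv::::
::::ZZ:::
:::::::::
18) :::::::::
:::::::::
::::ZZ:::
:::Z:::::
:::Z:>:::
::::ZZ:::
:::::::::
19) :::::::::
:::::::::
::::ZZ:::
:::Z:::::
:::Z:Z:::
::::Zv:::
:::::::::
20) :::::::::
:::::::::
::::ZZ:::
:::Z:::::
:::Z:Z:::
::::Z:>::
:::::::::
21) :::::::::
:::::::::
::::ZZ:::
:::Z:::::
:::Z:Z:::
::::Z:Z::
::::::v::
22) :::::::::
:::::::::
::::ZZ:::
:::Z:::::
:::Z:Z:::
::::Z:Z::
:::::<Z::
23) :::::::::
:::::::::
::::ZZ:::
:::Z:::::
:::Z:Z:::
::::Z^Z::
:::::ZZ::
24) :::::::::
:::::::::
::::ZZ:::
:::Z:::::
:::Z:Z:::
::::ZZ>::
:::::ZZ::
25) :::::::::
:::::::::
::::ZZ:::
:::Z:::::
:::Z:Z^::
::::ZZ:::
:::::ZZ::
26) :::::::::
:::::::::
::::ZZ:::
:::Z:::::
:::Z:ZZ>:
::::ZZ:::
:::::ZZ::

east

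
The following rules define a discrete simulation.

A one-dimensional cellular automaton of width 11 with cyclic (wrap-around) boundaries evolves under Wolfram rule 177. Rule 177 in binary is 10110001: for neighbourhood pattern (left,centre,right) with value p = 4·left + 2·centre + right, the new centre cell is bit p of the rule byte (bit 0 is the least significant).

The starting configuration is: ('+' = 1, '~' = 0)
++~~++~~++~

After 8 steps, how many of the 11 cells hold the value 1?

5

[0] ++~~++~~++~
[1] ~~+~~~+~~~+
[2] +~~++~~++~~
[3] ~+~~~+~~~+~
[4] ~~++~~++~~+
[5] +~~~+~~~+~~
[6] ~++~~++~~+~
[7] ~~~+~~~+~~+
[8] ++~~++~~+~~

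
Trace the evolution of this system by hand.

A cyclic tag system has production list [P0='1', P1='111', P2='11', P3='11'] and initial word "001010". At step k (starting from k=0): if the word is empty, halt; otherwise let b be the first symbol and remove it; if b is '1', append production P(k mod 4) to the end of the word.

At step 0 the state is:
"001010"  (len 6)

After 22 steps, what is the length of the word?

19

t=0: "001010"  (len 6)
t=1: "01010"  (len 5)
t=2: "1010"  (len 4)
t=3: "01011"  (len 5)
t=4: "1011"  (len 4)
t=5: "0111"  (len 4)
t=6: "111"  (len 3)
t=7: "1111"  (len 4)
t=8: "11111"  (len 5)
t=9: "11111"  (len 5)
t=10: "1111111"  (len 7)
t=11: "11111111"  (len 8)
t=12: "111111111"  (len 9)
t=13: "111111111"  (len 9)
t=14: "11111111111"  (len 11)
t=15: "111111111111"  (len 12)
t=16: "1111111111111"  (len 13)
t=17: "1111111111111"  (len 13)
t=18: "111111111111111"  (len 15)
t=19: "1111111111111111"  (len 16)
t=20: "11111111111111111"  (len 17)
t=21: "11111111111111111"  (len 17)
t=22: "1111111111111111111"  (len 19)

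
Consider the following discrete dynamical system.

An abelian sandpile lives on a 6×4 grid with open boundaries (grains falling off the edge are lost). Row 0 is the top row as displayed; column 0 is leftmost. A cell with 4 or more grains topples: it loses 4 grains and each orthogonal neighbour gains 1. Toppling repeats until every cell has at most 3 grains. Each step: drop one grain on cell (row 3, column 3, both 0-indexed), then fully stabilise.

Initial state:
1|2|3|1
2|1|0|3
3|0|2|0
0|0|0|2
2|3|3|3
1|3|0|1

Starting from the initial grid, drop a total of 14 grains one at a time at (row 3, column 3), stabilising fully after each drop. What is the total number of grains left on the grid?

gen 0: 1|2|3|1
2|1|0|3
3|0|2|0
0|0|0|2
2|3|3|3
1|3|0|1
gen 1: 1|2|3|1
2|1|0|3
3|0|2|0
0|0|0|3
2|3|3|3
1|3|0|1
gen 2: 1|2|3|1
2|1|0|3
3|0|2|1
0|1|2|1
3|1|1|1
2|0|2|2
gen 3: 1|2|3|1
2|1|0|3
3|0|2|1
0|1|2|2
3|1|1|1
2|0|2|2
gen 4: 1|2|3|1
2|1|0|3
3|0|2|1
0|1|2|3
3|1|1|1
2|0|2|2
gen 5: 1|2|3|1
2|1|0|3
3|0|2|2
0|1|3|0
3|1|1|2
2|0|2|2
gen 6: 1|2|3|1
2|1|0|3
3|0|2|2
0|1|3|1
3|1|1|2
2|0|2|2
gen 7: 1|2|3|1
2|1|0|3
3|0|2|2
0|1|3|2
3|1|1|2
2|0|2|2
gen 8: 1|2|3|1
2|1|0|3
3|0|2|2
0|1|3|3
3|1|1|2
2|0|2|2
gen 9: 1|2|3|1
2|1|0|3
3|0|3|3
0|2|0|1
3|1|2|3
2|0|2|2
gen 10: 1|2|3|1
2|1|0|3
3|0|3|3
0|2|0|2
3|1|2|3
2|0|2|2
gen 11: 1|2|3|1
2|1|0|3
3|0|3|3
0|2|0|3
3|1|2|3
2|0|2|2
gen 12: 1|2|3|2
2|1|2|0
3|1|0|2
0|2|2|2
3|1|3|0
2|0|2|3
gen 13: 1|2|3|2
2|1|2|0
3|1|0|2
0|2|2|3
3|1|3|0
2|0|2|3
gen 14: 1|2|3|2
2|1|2|0
3|1|0|3
0|2|3|0
3|1|3|1
2|0|2|3

40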